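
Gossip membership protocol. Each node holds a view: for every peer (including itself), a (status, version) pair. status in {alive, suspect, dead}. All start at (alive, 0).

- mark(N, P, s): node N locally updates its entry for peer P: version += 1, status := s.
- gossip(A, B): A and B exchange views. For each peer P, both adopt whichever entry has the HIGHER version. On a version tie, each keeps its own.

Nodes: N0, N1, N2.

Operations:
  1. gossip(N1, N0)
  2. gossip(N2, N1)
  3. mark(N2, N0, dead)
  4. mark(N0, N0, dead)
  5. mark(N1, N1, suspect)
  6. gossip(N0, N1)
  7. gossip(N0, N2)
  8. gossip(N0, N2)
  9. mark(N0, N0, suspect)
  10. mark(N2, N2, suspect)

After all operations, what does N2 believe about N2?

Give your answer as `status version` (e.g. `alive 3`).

Op 1: gossip N1<->N0 -> N1.N0=(alive,v0) N1.N1=(alive,v0) N1.N2=(alive,v0) | N0.N0=(alive,v0) N0.N1=(alive,v0) N0.N2=(alive,v0)
Op 2: gossip N2<->N1 -> N2.N0=(alive,v0) N2.N1=(alive,v0) N2.N2=(alive,v0) | N1.N0=(alive,v0) N1.N1=(alive,v0) N1.N2=(alive,v0)
Op 3: N2 marks N0=dead -> (dead,v1)
Op 4: N0 marks N0=dead -> (dead,v1)
Op 5: N1 marks N1=suspect -> (suspect,v1)
Op 6: gossip N0<->N1 -> N0.N0=(dead,v1) N0.N1=(suspect,v1) N0.N2=(alive,v0) | N1.N0=(dead,v1) N1.N1=(suspect,v1) N1.N2=(alive,v0)
Op 7: gossip N0<->N2 -> N0.N0=(dead,v1) N0.N1=(suspect,v1) N0.N2=(alive,v0) | N2.N0=(dead,v1) N2.N1=(suspect,v1) N2.N2=(alive,v0)
Op 8: gossip N0<->N2 -> N0.N0=(dead,v1) N0.N1=(suspect,v1) N0.N2=(alive,v0) | N2.N0=(dead,v1) N2.N1=(suspect,v1) N2.N2=(alive,v0)
Op 9: N0 marks N0=suspect -> (suspect,v2)
Op 10: N2 marks N2=suspect -> (suspect,v1)

Answer: suspect 1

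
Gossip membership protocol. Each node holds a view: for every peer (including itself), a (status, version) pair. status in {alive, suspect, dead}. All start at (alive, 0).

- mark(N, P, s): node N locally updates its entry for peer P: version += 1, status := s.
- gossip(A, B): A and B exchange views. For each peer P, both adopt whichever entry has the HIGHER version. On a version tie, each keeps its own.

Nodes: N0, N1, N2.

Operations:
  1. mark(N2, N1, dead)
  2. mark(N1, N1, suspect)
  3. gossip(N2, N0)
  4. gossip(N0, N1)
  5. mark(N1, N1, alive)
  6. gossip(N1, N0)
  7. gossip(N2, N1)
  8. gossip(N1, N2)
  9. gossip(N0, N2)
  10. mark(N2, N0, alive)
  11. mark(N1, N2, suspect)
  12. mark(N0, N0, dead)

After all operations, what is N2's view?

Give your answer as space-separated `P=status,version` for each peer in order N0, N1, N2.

Op 1: N2 marks N1=dead -> (dead,v1)
Op 2: N1 marks N1=suspect -> (suspect,v1)
Op 3: gossip N2<->N0 -> N2.N0=(alive,v0) N2.N1=(dead,v1) N2.N2=(alive,v0) | N0.N0=(alive,v0) N0.N1=(dead,v1) N0.N2=(alive,v0)
Op 4: gossip N0<->N1 -> N0.N0=(alive,v0) N0.N1=(dead,v1) N0.N2=(alive,v0) | N1.N0=(alive,v0) N1.N1=(suspect,v1) N1.N2=(alive,v0)
Op 5: N1 marks N1=alive -> (alive,v2)
Op 6: gossip N1<->N0 -> N1.N0=(alive,v0) N1.N1=(alive,v2) N1.N2=(alive,v0) | N0.N0=(alive,v0) N0.N1=(alive,v2) N0.N2=(alive,v0)
Op 7: gossip N2<->N1 -> N2.N0=(alive,v0) N2.N1=(alive,v2) N2.N2=(alive,v0) | N1.N0=(alive,v0) N1.N1=(alive,v2) N1.N2=(alive,v0)
Op 8: gossip N1<->N2 -> N1.N0=(alive,v0) N1.N1=(alive,v2) N1.N2=(alive,v0) | N2.N0=(alive,v0) N2.N1=(alive,v2) N2.N2=(alive,v0)
Op 9: gossip N0<->N2 -> N0.N0=(alive,v0) N0.N1=(alive,v2) N0.N2=(alive,v0) | N2.N0=(alive,v0) N2.N1=(alive,v2) N2.N2=(alive,v0)
Op 10: N2 marks N0=alive -> (alive,v1)
Op 11: N1 marks N2=suspect -> (suspect,v1)
Op 12: N0 marks N0=dead -> (dead,v1)

Answer: N0=alive,1 N1=alive,2 N2=alive,0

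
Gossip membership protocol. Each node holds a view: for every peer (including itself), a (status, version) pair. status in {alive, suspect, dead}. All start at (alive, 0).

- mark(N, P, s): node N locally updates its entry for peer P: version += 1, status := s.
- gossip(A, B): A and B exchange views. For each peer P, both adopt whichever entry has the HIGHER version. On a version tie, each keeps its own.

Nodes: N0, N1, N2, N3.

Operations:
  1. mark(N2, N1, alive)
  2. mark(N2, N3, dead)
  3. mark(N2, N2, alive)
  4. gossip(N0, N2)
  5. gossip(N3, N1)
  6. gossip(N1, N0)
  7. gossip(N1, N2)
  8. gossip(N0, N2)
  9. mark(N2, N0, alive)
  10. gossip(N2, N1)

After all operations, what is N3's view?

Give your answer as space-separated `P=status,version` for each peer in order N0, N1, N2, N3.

Answer: N0=alive,0 N1=alive,0 N2=alive,0 N3=alive,0

Derivation:
Op 1: N2 marks N1=alive -> (alive,v1)
Op 2: N2 marks N3=dead -> (dead,v1)
Op 3: N2 marks N2=alive -> (alive,v1)
Op 4: gossip N0<->N2 -> N0.N0=(alive,v0) N0.N1=(alive,v1) N0.N2=(alive,v1) N0.N3=(dead,v1) | N2.N0=(alive,v0) N2.N1=(alive,v1) N2.N2=(alive,v1) N2.N3=(dead,v1)
Op 5: gossip N3<->N1 -> N3.N0=(alive,v0) N3.N1=(alive,v0) N3.N2=(alive,v0) N3.N3=(alive,v0) | N1.N0=(alive,v0) N1.N1=(alive,v0) N1.N2=(alive,v0) N1.N3=(alive,v0)
Op 6: gossip N1<->N0 -> N1.N0=(alive,v0) N1.N1=(alive,v1) N1.N2=(alive,v1) N1.N3=(dead,v1) | N0.N0=(alive,v0) N0.N1=(alive,v1) N0.N2=(alive,v1) N0.N3=(dead,v1)
Op 7: gossip N1<->N2 -> N1.N0=(alive,v0) N1.N1=(alive,v1) N1.N2=(alive,v1) N1.N3=(dead,v1) | N2.N0=(alive,v0) N2.N1=(alive,v1) N2.N2=(alive,v1) N2.N3=(dead,v1)
Op 8: gossip N0<->N2 -> N0.N0=(alive,v0) N0.N1=(alive,v1) N0.N2=(alive,v1) N0.N3=(dead,v1) | N2.N0=(alive,v0) N2.N1=(alive,v1) N2.N2=(alive,v1) N2.N3=(dead,v1)
Op 9: N2 marks N0=alive -> (alive,v1)
Op 10: gossip N2<->N1 -> N2.N0=(alive,v1) N2.N1=(alive,v1) N2.N2=(alive,v1) N2.N3=(dead,v1) | N1.N0=(alive,v1) N1.N1=(alive,v1) N1.N2=(alive,v1) N1.N3=(dead,v1)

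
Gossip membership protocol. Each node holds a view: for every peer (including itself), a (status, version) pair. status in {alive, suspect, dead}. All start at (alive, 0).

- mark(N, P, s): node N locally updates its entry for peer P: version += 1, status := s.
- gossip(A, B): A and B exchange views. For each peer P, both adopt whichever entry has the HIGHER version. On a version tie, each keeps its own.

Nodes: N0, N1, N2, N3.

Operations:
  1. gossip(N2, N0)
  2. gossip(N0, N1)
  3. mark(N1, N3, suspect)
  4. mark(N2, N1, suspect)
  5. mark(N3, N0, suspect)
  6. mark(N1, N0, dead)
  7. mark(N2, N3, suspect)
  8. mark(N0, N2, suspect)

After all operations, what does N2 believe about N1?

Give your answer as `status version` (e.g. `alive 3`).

Op 1: gossip N2<->N0 -> N2.N0=(alive,v0) N2.N1=(alive,v0) N2.N2=(alive,v0) N2.N3=(alive,v0) | N0.N0=(alive,v0) N0.N1=(alive,v0) N0.N2=(alive,v0) N0.N3=(alive,v0)
Op 2: gossip N0<->N1 -> N0.N0=(alive,v0) N0.N1=(alive,v0) N0.N2=(alive,v0) N0.N3=(alive,v0) | N1.N0=(alive,v0) N1.N1=(alive,v0) N1.N2=(alive,v0) N1.N3=(alive,v0)
Op 3: N1 marks N3=suspect -> (suspect,v1)
Op 4: N2 marks N1=suspect -> (suspect,v1)
Op 5: N3 marks N0=suspect -> (suspect,v1)
Op 6: N1 marks N0=dead -> (dead,v1)
Op 7: N2 marks N3=suspect -> (suspect,v1)
Op 8: N0 marks N2=suspect -> (suspect,v1)

Answer: suspect 1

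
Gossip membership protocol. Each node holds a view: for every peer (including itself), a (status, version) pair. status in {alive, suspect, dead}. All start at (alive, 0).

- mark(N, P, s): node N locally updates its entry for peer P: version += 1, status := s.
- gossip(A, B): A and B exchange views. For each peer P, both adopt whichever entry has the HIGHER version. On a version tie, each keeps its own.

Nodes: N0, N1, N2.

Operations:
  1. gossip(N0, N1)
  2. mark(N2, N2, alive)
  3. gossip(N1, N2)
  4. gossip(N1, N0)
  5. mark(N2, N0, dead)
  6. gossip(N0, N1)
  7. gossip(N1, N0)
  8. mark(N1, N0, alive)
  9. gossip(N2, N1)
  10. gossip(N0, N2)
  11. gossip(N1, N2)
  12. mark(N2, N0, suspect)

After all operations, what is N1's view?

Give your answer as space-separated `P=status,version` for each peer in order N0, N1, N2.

Answer: N0=alive,1 N1=alive,0 N2=alive,1

Derivation:
Op 1: gossip N0<->N1 -> N0.N0=(alive,v0) N0.N1=(alive,v0) N0.N2=(alive,v0) | N1.N0=(alive,v0) N1.N1=(alive,v0) N1.N2=(alive,v0)
Op 2: N2 marks N2=alive -> (alive,v1)
Op 3: gossip N1<->N2 -> N1.N0=(alive,v0) N1.N1=(alive,v0) N1.N2=(alive,v1) | N2.N0=(alive,v0) N2.N1=(alive,v0) N2.N2=(alive,v1)
Op 4: gossip N1<->N0 -> N1.N0=(alive,v0) N1.N1=(alive,v0) N1.N2=(alive,v1) | N0.N0=(alive,v0) N0.N1=(alive,v0) N0.N2=(alive,v1)
Op 5: N2 marks N0=dead -> (dead,v1)
Op 6: gossip N0<->N1 -> N0.N0=(alive,v0) N0.N1=(alive,v0) N0.N2=(alive,v1) | N1.N0=(alive,v0) N1.N1=(alive,v0) N1.N2=(alive,v1)
Op 7: gossip N1<->N0 -> N1.N0=(alive,v0) N1.N1=(alive,v0) N1.N2=(alive,v1) | N0.N0=(alive,v0) N0.N1=(alive,v0) N0.N2=(alive,v1)
Op 8: N1 marks N0=alive -> (alive,v1)
Op 9: gossip N2<->N1 -> N2.N0=(dead,v1) N2.N1=(alive,v0) N2.N2=(alive,v1) | N1.N0=(alive,v1) N1.N1=(alive,v0) N1.N2=(alive,v1)
Op 10: gossip N0<->N2 -> N0.N0=(dead,v1) N0.N1=(alive,v0) N0.N2=(alive,v1) | N2.N0=(dead,v1) N2.N1=(alive,v0) N2.N2=(alive,v1)
Op 11: gossip N1<->N2 -> N1.N0=(alive,v1) N1.N1=(alive,v0) N1.N2=(alive,v1) | N2.N0=(dead,v1) N2.N1=(alive,v0) N2.N2=(alive,v1)
Op 12: N2 marks N0=suspect -> (suspect,v2)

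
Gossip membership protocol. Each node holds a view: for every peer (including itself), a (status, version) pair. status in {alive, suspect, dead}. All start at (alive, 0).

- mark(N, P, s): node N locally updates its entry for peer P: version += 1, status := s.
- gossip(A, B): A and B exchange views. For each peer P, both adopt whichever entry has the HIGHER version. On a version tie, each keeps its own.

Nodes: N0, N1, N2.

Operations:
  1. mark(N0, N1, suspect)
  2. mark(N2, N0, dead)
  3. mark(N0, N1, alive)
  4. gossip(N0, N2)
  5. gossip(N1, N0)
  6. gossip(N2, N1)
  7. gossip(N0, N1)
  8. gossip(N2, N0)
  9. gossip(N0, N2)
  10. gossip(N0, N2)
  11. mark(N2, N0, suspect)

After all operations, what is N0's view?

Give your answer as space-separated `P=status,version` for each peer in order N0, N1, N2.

Answer: N0=dead,1 N1=alive,2 N2=alive,0

Derivation:
Op 1: N0 marks N1=suspect -> (suspect,v1)
Op 2: N2 marks N0=dead -> (dead,v1)
Op 3: N0 marks N1=alive -> (alive,v2)
Op 4: gossip N0<->N2 -> N0.N0=(dead,v1) N0.N1=(alive,v2) N0.N2=(alive,v0) | N2.N0=(dead,v1) N2.N1=(alive,v2) N2.N2=(alive,v0)
Op 5: gossip N1<->N0 -> N1.N0=(dead,v1) N1.N1=(alive,v2) N1.N2=(alive,v0) | N0.N0=(dead,v1) N0.N1=(alive,v2) N0.N2=(alive,v0)
Op 6: gossip N2<->N1 -> N2.N0=(dead,v1) N2.N1=(alive,v2) N2.N2=(alive,v0) | N1.N0=(dead,v1) N1.N1=(alive,v2) N1.N2=(alive,v0)
Op 7: gossip N0<->N1 -> N0.N0=(dead,v1) N0.N1=(alive,v2) N0.N2=(alive,v0) | N1.N0=(dead,v1) N1.N1=(alive,v2) N1.N2=(alive,v0)
Op 8: gossip N2<->N0 -> N2.N0=(dead,v1) N2.N1=(alive,v2) N2.N2=(alive,v0) | N0.N0=(dead,v1) N0.N1=(alive,v2) N0.N2=(alive,v0)
Op 9: gossip N0<->N2 -> N0.N0=(dead,v1) N0.N1=(alive,v2) N0.N2=(alive,v0) | N2.N0=(dead,v1) N2.N1=(alive,v2) N2.N2=(alive,v0)
Op 10: gossip N0<->N2 -> N0.N0=(dead,v1) N0.N1=(alive,v2) N0.N2=(alive,v0) | N2.N0=(dead,v1) N2.N1=(alive,v2) N2.N2=(alive,v0)
Op 11: N2 marks N0=suspect -> (suspect,v2)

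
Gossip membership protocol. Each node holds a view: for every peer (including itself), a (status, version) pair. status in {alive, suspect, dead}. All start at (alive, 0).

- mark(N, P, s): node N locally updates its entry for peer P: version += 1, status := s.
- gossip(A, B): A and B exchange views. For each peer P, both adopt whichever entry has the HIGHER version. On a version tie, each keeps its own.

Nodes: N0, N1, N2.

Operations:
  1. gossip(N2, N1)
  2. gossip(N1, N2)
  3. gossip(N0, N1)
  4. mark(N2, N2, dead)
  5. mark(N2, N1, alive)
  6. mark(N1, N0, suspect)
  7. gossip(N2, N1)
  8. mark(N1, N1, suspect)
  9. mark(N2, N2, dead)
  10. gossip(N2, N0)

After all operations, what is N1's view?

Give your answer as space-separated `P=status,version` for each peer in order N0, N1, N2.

Op 1: gossip N2<->N1 -> N2.N0=(alive,v0) N2.N1=(alive,v0) N2.N2=(alive,v0) | N1.N0=(alive,v0) N1.N1=(alive,v0) N1.N2=(alive,v0)
Op 2: gossip N1<->N2 -> N1.N0=(alive,v0) N1.N1=(alive,v0) N1.N2=(alive,v0) | N2.N0=(alive,v0) N2.N1=(alive,v0) N2.N2=(alive,v0)
Op 3: gossip N0<->N1 -> N0.N0=(alive,v0) N0.N1=(alive,v0) N0.N2=(alive,v0) | N1.N0=(alive,v0) N1.N1=(alive,v0) N1.N2=(alive,v0)
Op 4: N2 marks N2=dead -> (dead,v1)
Op 5: N2 marks N1=alive -> (alive,v1)
Op 6: N1 marks N0=suspect -> (suspect,v1)
Op 7: gossip N2<->N1 -> N2.N0=(suspect,v1) N2.N1=(alive,v1) N2.N2=(dead,v1) | N1.N0=(suspect,v1) N1.N1=(alive,v1) N1.N2=(dead,v1)
Op 8: N1 marks N1=suspect -> (suspect,v2)
Op 9: N2 marks N2=dead -> (dead,v2)
Op 10: gossip N2<->N0 -> N2.N0=(suspect,v1) N2.N1=(alive,v1) N2.N2=(dead,v2) | N0.N0=(suspect,v1) N0.N1=(alive,v1) N0.N2=(dead,v2)

Answer: N0=suspect,1 N1=suspect,2 N2=dead,1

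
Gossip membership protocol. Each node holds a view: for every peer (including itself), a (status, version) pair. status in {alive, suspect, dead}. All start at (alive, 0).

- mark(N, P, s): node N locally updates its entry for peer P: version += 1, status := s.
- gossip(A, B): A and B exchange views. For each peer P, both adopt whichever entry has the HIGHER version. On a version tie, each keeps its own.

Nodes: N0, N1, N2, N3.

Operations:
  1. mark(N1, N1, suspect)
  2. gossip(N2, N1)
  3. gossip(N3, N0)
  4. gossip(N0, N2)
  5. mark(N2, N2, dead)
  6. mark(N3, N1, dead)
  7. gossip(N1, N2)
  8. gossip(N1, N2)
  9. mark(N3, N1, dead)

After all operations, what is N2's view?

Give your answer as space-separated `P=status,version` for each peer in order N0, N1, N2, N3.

Op 1: N1 marks N1=suspect -> (suspect,v1)
Op 2: gossip N2<->N1 -> N2.N0=(alive,v0) N2.N1=(suspect,v1) N2.N2=(alive,v0) N2.N3=(alive,v0) | N1.N0=(alive,v0) N1.N1=(suspect,v1) N1.N2=(alive,v0) N1.N3=(alive,v0)
Op 3: gossip N3<->N0 -> N3.N0=(alive,v0) N3.N1=(alive,v0) N3.N2=(alive,v0) N3.N3=(alive,v0) | N0.N0=(alive,v0) N0.N1=(alive,v0) N0.N2=(alive,v0) N0.N3=(alive,v0)
Op 4: gossip N0<->N2 -> N0.N0=(alive,v0) N0.N1=(suspect,v1) N0.N2=(alive,v0) N0.N3=(alive,v0) | N2.N0=(alive,v0) N2.N1=(suspect,v1) N2.N2=(alive,v0) N2.N3=(alive,v0)
Op 5: N2 marks N2=dead -> (dead,v1)
Op 6: N3 marks N1=dead -> (dead,v1)
Op 7: gossip N1<->N2 -> N1.N0=(alive,v0) N1.N1=(suspect,v1) N1.N2=(dead,v1) N1.N3=(alive,v0) | N2.N0=(alive,v0) N2.N1=(suspect,v1) N2.N2=(dead,v1) N2.N3=(alive,v0)
Op 8: gossip N1<->N2 -> N1.N0=(alive,v0) N1.N1=(suspect,v1) N1.N2=(dead,v1) N1.N3=(alive,v0) | N2.N0=(alive,v0) N2.N1=(suspect,v1) N2.N2=(dead,v1) N2.N3=(alive,v0)
Op 9: N3 marks N1=dead -> (dead,v2)

Answer: N0=alive,0 N1=suspect,1 N2=dead,1 N3=alive,0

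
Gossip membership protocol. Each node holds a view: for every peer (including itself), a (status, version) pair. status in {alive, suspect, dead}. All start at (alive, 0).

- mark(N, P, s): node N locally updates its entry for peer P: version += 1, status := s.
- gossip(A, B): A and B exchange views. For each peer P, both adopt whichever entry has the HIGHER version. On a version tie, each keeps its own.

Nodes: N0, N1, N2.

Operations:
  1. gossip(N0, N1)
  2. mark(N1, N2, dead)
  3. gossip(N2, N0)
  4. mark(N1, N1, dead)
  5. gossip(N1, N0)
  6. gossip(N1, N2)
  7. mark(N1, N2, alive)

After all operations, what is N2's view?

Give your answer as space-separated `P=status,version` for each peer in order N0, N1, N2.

Op 1: gossip N0<->N1 -> N0.N0=(alive,v0) N0.N1=(alive,v0) N0.N2=(alive,v0) | N1.N0=(alive,v0) N1.N1=(alive,v0) N1.N2=(alive,v0)
Op 2: N1 marks N2=dead -> (dead,v1)
Op 3: gossip N2<->N0 -> N2.N0=(alive,v0) N2.N1=(alive,v0) N2.N2=(alive,v0) | N0.N0=(alive,v0) N0.N1=(alive,v0) N0.N2=(alive,v0)
Op 4: N1 marks N1=dead -> (dead,v1)
Op 5: gossip N1<->N0 -> N1.N0=(alive,v0) N1.N1=(dead,v1) N1.N2=(dead,v1) | N0.N0=(alive,v0) N0.N1=(dead,v1) N0.N2=(dead,v1)
Op 6: gossip N1<->N2 -> N1.N0=(alive,v0) N1.N1=(dead,v1) N1.N2=(dead,v1) | N2.N0=(alive,v0) N2.N1=(dead,v1) N2.N2=(dead,v1)
Op 7: N1 marks N2=alive -> (alive,v2)

Answer: N0=alive,0 N1=dead,1 N2=dead,1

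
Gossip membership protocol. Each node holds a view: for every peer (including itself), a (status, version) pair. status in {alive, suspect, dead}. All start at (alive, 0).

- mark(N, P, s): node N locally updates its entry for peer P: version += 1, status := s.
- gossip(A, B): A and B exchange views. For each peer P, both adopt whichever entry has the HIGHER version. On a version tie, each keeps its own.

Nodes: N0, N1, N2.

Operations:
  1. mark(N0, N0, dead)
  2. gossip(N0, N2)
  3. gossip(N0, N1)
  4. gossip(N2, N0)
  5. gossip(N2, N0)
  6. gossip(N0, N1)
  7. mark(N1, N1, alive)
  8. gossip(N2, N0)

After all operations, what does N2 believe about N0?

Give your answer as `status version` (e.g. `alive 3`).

Answer: dead 1

Derivation:
Op 1: N0 marks N0=dead -> (dead,v1)
Op 2: gossip N0<->N2 -> N0.N0=(dead,v1) N0.N1=(alive,v0) N0.N2=(alive,v0) | N2.N0=(dead,v1) N2.N1=(alive,v0) N2.N2=(alive,v0)
Op 3: gossip N0<->N1 -> N0.N0=(dead,v1) N0.N1=(alive,v0) N0.N2=(alive,v0) | N1.N0=(dead,v1) N1.N1=(alive,v0) N1.N2=(alive,v0)
Op 4: gossip N2<->N0 -> N2.N0=(dead,v1) N2.N1=(alive,v0) N2.N2=(alive,v0) | N0.N0=(dead,v1) N0.N1=(alive,v0) N0.N2=(alive,v0)
Op 5: gossip N2<->N0 -> N2.N0=(dead,v1) N2.N1=(alive,v0) N2.N2=(alive,v0) | N0.N0=(dead,v1) N0.N1=(alive,v0) N0.N2=(alive,v0)
Op 6: gossip N0<->N1 -> N0.N0=(dead,v1) N0.N1=(alive,v0) N0.N2=(alive,v0) | N1.N0=(dead,v1) N1.N1=(alive,v0) N1.N2=(alive,v0)
Op 7: N1 marks N1=alive -> (alive,v1)
Op 8: gossip N2<->N0 -> N2.N0=(dead,v1) N2.N1=(alive,v0) N2.N2=(alive,v0) | N0.N0=(dead,v1) N0.N1=(alive,v0) N0.N2=(alive,v0)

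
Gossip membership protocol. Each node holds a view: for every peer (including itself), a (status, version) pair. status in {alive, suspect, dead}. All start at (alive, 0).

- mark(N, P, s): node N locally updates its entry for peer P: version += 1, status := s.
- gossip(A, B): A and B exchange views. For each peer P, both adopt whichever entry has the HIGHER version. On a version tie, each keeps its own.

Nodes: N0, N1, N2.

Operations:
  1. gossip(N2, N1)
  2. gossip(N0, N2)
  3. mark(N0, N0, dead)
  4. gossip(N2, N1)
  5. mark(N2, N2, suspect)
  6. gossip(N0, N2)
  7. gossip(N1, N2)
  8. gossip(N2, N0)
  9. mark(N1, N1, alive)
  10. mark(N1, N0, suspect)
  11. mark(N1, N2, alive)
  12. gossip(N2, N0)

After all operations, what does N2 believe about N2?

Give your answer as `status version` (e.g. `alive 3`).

Op 1: gossip N2<->N1 -> N2.N0=(alive,v0) N2.N1=(alive,v0) N2.N2=(alive,v0) | N1.N0=(alive,v0) N1.N1=(alive,v0) N1.N2=(alive,v0)
Op 2: gossip N0<->N2 -> N0.N0=(alive,v0) N0.N1=(alive,v0) N0.N2=(alive,v0) | N2.N0=(alive,v0) N2.N1=(alive,v0) N2.N2=(alive,v0)
Op 3: N0 marks N0=dead -> (dead,v1)
Op 4: gossip N2<->N1 -> N2.N0=(alive,v0) N2.N1=(alive,v0) N2.N2=(alive,v0) | N1.N0=(alive,v0) N1.N1=(alive,v0) N1.N2=(alive,v0)
Op 5: N2 marks N2=suspect -> (suspect,v1)
Op 6: gossip N0<->N2 -> N0.N0=(dead,v1) N0.N1=(alive,v0) N0.N2=(suspect,v1) | N2.N0=(dead,v1) N2.N1=(alive,v0) N2.N2=(suspect,v1)
Op 7: gossip N1<->N2 -> N1.N0=(dead,v1) N1.N1=(alive,v0) N1.N2=(suspect,v1) | N2.N0=(dead,v1) N2.N1=(alive,v0) N2.N2=(suspect,v1)
Op 8: gossip N2<->N0 -> N2.N0=(dead,v1) N2.N1=(alive,v0) N2.N2=(suspect,v1) | N0.N0=(dead,v1) N0.N1=(alive,v0) N0.N2=(suspect,v1)
Op 9: N1 marks N1=alive -> (alive,v1)
Op 10: N1 marks N0=suspect -> (suspect,v2)
Op 11: N1 marks N2=alive -> (alive,v2)
Op 12: gossip N2<->N0 -> N2.N0=(dead,v1) N2.N1=(alive,v0) N2.N2=(suspect,v1) | N0.N0=(dead,v1) N0.N1=(alive,v0) N0.N2=(suspect,v1)

Answer: suspect 1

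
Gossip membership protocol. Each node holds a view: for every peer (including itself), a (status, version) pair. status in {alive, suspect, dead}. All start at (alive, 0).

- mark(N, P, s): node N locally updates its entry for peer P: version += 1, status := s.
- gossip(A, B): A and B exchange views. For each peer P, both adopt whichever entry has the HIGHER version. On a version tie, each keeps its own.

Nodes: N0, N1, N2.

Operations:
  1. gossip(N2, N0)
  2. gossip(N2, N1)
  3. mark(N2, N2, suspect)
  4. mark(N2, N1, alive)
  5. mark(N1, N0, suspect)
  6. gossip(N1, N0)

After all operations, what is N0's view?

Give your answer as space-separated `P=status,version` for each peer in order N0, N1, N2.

Answer: N0=suspect,1 N1=alive,0 N2=alive,0

Derivation:
Op 1: gossip N2<->N0 -> N2.N0=(alive,v0) N2.N1=(alive,v0) N2.N2=(alive,v0) | N0.N0=(alive,v0) N0.N1=(alive,v0) N0.N2=(alive,v0)
Op 2: gossip N2<->N1 -> N2.N0=(alive,v0) N2.N1=(alive,v0) N2.N2=(alive,v0) | N1.N0=(alive,v0) N1.N1=(alive,v0) N1.N2=(alive,v0)
Op 3: N2 marks N2=suspect -> (suspect,v1)
Op 4: N2 marks N1=alive -> (alive,v1)
Op 5: N1 marks N0=suspect -> (suspect,v1)
Op 6: gossip N1<->N0 -> N1.N0=(suspect,v1) N1.N1=(alive,v0) N1.N2=(alive,v0) | N0.N0=(suspect,v1) N0.N1=(alive,v0) N0.N2=(alive,v0)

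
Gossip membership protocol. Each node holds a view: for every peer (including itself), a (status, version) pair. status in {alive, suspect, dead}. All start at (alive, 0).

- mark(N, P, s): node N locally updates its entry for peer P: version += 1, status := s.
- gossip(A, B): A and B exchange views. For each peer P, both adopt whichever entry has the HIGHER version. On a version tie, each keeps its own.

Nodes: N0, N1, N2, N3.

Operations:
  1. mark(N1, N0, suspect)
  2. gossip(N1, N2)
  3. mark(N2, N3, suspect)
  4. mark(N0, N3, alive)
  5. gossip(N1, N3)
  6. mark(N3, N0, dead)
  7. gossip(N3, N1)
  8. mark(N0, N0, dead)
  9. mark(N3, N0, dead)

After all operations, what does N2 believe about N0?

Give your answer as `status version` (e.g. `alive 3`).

Answer: suspect 1

Derivation:
Op 1: N1 marks N0=suspect -> (suspect,v1)
Op 2: gossip N1<->N2 -> N1.N0=(suspect,v1) N1.N1=(alive,v0) N1.N2=(alive,v0) N1.N3=(alive,v0) | N2.N0=(suspect,v1) N2.N1=(alive,v0) N2.N2=(alive,v0) N2.N3=(alive,v0)
Op 3: N2 marks N3=suspect -> (suspect,v1)
Op 4: N0 marks N3=alive -> (alive,v1)
Op 5: gossip N1<->N3 -> N1.N0=(suspect,v1) N1.N1=(alive,v0) N1.N2=(alive,v0) N1.N3=(alive,v0) | N3.N0=(suspect,v1) N3.N1=(alive,v0) N3.N2=(alive,v0) N3.N3=(alive,v0)
Op 6: N3 marks N0=dead -> (dead,v2)
Op 7: gossip N3<->N1 -> N3.N0=(dead,v2) N3.N1=(alive,v0) N3.N2=(alive,v0) N3.N3=(alive,v0) | N1.N0=(dead,v2) N1.N1=(alive,v0) N1.N2=(alive,v0) N1.N3=(alive,v0)
Op 8: N0 marks N0=dead -> (dead,v1)
Op 9: N3 marks N0=dead -> (dead,v3)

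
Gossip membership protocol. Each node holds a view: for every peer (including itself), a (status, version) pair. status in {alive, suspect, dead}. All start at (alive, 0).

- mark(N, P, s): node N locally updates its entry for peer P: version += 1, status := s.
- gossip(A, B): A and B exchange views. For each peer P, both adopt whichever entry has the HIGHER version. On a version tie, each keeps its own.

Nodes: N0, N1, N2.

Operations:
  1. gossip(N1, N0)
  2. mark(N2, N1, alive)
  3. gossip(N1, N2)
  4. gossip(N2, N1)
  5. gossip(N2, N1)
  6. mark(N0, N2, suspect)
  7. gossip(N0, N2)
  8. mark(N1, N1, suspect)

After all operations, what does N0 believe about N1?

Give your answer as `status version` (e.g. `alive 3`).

Answer: alive 1

Derivation:
Op 1: gossip N1<->N0 -> N1.N0=(alive,v0) N1.N1=(alive,v0) N1.N2=(alive,v0) | N0.N0=(alive,v0) N0.N1=(alive,v0) N0.N2=(alive,v0)
Op 2: N2 marks N1=alive -> (alive,v1)
Op 3: gossip N1<->N2 -> N1.N0=(alive,v0) N1.N1=(alive,v1) N1.N2=(alive,v0) | N2.N0=(alive,v0) N2.N1=(alive,v1) N2.N2=(alive,v0)
Op 4: gossip N2<->N1 -> N2.N0=(alive,v0) N2.N1=(alive,v1) N2.N2=(alive,v0) | N1.N0=(alive,v0) N1.N1=(alive,v1) N1.N2=(alive,v0)
Op 5: gossip N2<->N1 -> N2.N0=(alive,v0) N2.N1=(alive,v1) N2.N2=(alive,v0) | N1.N0=(alive,v0) N1.N1=(alive,v1) N1.N2=(alive,v0)
Op 6: N0 marks N2=suspect -> (suspect,v1)
Op 7: gossip N0<->N2 -> N0.N0=(alive,v0) N0.N1=(alive,v1) N0.N2=(suspect,v1) | N2.N0=(alive,v0) N2.N1=(alive,v1) N2.N2=(suspect,v1)
Op 8: N1 marks N1=suspect -> (suspect,v2)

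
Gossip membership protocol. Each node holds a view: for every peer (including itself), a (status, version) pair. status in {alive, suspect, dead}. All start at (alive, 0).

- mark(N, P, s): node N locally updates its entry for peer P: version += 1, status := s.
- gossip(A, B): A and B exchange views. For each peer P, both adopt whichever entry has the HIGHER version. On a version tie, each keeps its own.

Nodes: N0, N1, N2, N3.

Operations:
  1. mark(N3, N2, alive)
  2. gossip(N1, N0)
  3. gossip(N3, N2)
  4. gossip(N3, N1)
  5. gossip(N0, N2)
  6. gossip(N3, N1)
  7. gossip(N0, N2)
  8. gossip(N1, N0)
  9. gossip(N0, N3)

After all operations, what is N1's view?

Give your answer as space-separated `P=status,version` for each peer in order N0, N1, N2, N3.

Answer: N0=alive,0 N1=alive,0 N2=alive,1 N3=alive,0

Derivation:
Op 1: N3 marks N2=alive -> (alive,v1)
Op 2: gossip N1<->N0 -> N1.N0=(alive,v0) N1.N1=(alive,v0) N1.N2=(alive,v0) N1.N3=(alive,v0) | N0.N0=(alive,v0) N0.N1=(alive,v0) N0.N2=(alive,v0) N0.N3=(alive,v0)
Op 3: gossip N3<->N2 -> N3.N0=(alive,v0) N3.N1=(alive,v0) N3.N2=(alive,v1) N3.N3=(alive,v0) | N2.N0=(alive,v0) N2.N1=(alive,v0) N2.N2=(alive,v1) N2.N3=(alive,v0)
Op 4: gossip N3<->N1 -> N3.N0=(alive,v0) N3.N1=(alive,v0) N3.N2=(alive,v1) N3.N3=(alive,v0) | N1.N0=(alive,v0) N1.N1=(alive,v0) N1.N2=(alive,v1) N1.N3=(alive,v0)
Op 5: gossip N0<->N2 -> N0.N0=(alive,v0) N0.N1=(alive,v0) N0.N2=(alive,v1) N0.N3=(alive,v0) | N2.N0=(alive,v0) N2.N1=(alive,v0) N2.N2=(alive,v1) N2.N3=(alive,v0)
Op 6: gossip N3<->N1 -> N3.N0=(alive,v0) N3.N1=(alive,v0) N3.N2=(alive,v1) N3.N3=(alive,v0) | N1.N0=(alive,v0) N1.N1=(alive,v0) N1.N2=(alive,v1) N1.N3=(alive,v0)
Op 7: gossip N0<->N2 -> N0.N0=(alive,v0) N0.N1=(alive,v0) N0.N2=(alive,v1) N0.N3=(alive,v0) | N2.N0=(alive,v0) N2.N1=(alive,v0) N2.N2=(alive,v1) N2.N3=(alive,v0)
Op 8: gossip N1<->N0 -> N1.N0=(alive,v0) N1.N1=(alive,v0) N1.N2=(alive,v1) N1.N3=(alive,v0) | N0.N0=(alive,v0) N0.N1=(alive,v0) N0.N2=(alive,v1) N0.N3=(alive,v0)
Op 9: gossip N0<->N3 -> N0.N0=(alive,v0) N0.N1=(alive,v0) N0.N2=(alive,v1) N0.N3=(alive,v0) | N3.N0=(alive,v0) N3.N1=(alive,v0) N3.N2=(alive,v1) N3.N3=(alive,v0)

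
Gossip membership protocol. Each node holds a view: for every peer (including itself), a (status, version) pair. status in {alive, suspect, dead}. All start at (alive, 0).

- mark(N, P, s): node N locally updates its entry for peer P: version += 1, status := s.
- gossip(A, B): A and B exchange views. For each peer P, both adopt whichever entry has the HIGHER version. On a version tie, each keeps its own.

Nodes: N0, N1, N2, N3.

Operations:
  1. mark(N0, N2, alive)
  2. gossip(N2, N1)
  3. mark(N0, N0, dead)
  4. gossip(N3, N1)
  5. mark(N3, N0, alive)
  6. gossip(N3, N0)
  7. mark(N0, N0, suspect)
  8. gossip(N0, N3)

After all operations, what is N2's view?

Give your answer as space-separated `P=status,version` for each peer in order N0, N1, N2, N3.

Op 1: N0 marks N2=alive -> (alive,v1)
Op 2: gossip N2<->N1 -> N2.N0=(alive,v0) N2.N1=(alive,v0) N2.N2=(alive,v0) N2.N3=(alive,v0) | N1.N0=(alive,v0) N1.N1=(alive,v0) N1.N2=(alive,v0) N1.N3=(alive,v0)
Op 3: N0 marks N0=dead -> (dead,v1)
Op 4: gossip N3<->N1 -> N3.N0=(alive,v0) N3.N1=(alive,v0) N3.N2=(alive,v0) N3.N3=(alive,v0) | N1.N0=(alive,v0) N1.N1=(alive,v0) N1.N2=(alive,v0) N1.N3=(alive,v0)
Op 5: N3 marks N0=alive -> (alive,v1)
Op 6: gossip N3<->N0 -> N3.N0=(alive,v1) N3.N1=(alive,v0) N3.N2=(alive,v1) N3.N3=(alive,v0) | N0.N0=(dead,v1) N0.N1=(alive,v0) N0.N2=(alive,v1) N0.N3=(alive,v0)
Op 7: N0 marks N0=suspect -> (suspect,v2)
Op 8: gossip N0<->N3 -> N0.N0=(suspect,v2) N0.N1=(alive,v0) N0.N2=(alive,v1) N0.N3=(alive,v0) | N3.N0=(suspect,v2) N3.N1=(alive,v0) N3.N2=(alive,v1) N3.N3=(alive,v0)

Answer: N0=alive,0 N1=alive,0 N2=alive,0 N3=alive,0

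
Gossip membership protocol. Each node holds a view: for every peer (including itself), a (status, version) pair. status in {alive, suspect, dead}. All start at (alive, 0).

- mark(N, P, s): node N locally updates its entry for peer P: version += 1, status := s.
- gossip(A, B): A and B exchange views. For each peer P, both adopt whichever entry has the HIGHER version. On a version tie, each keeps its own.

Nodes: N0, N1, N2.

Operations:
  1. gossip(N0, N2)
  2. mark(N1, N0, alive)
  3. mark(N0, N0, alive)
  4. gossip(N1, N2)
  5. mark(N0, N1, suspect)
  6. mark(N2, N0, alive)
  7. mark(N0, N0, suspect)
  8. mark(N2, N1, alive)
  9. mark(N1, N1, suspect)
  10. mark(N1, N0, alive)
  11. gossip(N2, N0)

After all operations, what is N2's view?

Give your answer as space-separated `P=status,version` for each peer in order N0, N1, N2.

Answer: N0=alive,2 N1=alive,1 N2=alive,0

Derivation:
Op 1: gossip N0<->N2 -> N0.N0=(alive,v0) N0.N1=(alive,v0) N0.N2=(alive,v0) | N2.N0=(alive,v0) N2.N1=(alive,v0) N2.N2=(alive,v0)
Op 2: N1 marks N0=alive -> (alive,v1)
Op 3: N0 marks N0=alive -> (alive,v1)
Op 4: gossip N1<->N2 -> N1.N0=(alive,v1) N1.N1=(alive,v0) N1.N2=(alive,v0) | N2.N0=(alive,v1) N2.N1=(alive,v0) N2.N2=(alive,v0)
Op 5: N0 marks N1=suspect -> (suspect,v1)
Op 6: N2 marks N0=alive -> (alive,v2)
Op 7: N0 marks N0=suspect -> (suspect,v2)
Op 8: N2 marks N1=alive -> (alive,v1)
Op 9: N1 marks N1=suspect -> (suspect,v1)
Op 10: N1 marks N0=alive -> (alive,v2)
Op 11: gossip N2<->N0 -> N2.N0=(alive,v2) N2.N1=(alive,v1) N2.N2=(alive,v0) | N0.N0=(suspect,v2) N0.N1=(suspect,v1) N0.N2=(alive,v0)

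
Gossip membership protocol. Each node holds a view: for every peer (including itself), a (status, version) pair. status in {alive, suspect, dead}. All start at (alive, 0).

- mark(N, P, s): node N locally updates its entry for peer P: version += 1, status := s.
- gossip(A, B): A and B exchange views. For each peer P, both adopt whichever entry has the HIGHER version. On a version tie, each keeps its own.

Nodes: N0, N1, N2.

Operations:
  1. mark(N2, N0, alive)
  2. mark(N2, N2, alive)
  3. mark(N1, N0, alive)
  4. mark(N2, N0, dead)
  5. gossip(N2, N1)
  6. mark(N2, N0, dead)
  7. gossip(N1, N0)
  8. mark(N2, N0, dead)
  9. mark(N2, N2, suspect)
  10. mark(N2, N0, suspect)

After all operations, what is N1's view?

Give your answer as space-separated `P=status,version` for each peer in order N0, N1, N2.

Op 1: N2 marks N0=alive -> (alive,v1)
Op 2: N2 marks N2=alive -> (alive,v1)
Op 3: N1 marks N0=alive -> (alive,v1)
Op 4: N2 marks N0=dead -> (dead,v2)
Op 5: gossip N2<->N1 -> N2.N0=(dead,v2) N2.N1=(alive,v0) N2.N2=(alive,v1) | N1.N0=(dead,v2) N1.N1=(alive,v0) N1.N2=(alive,v1)
Op 6: N2 marks N0=dead -> (dead,v3)
Op 7: gossip N1<->N0 -> N1.N0=(dead,v2) N1.N1=(alive,v0) N1.N2=(alive,v1) | N0.N0=(dead,v2) N0.N1=(alive,v0) N0.N2=(alive,v1)
Op 8: N2 marks N0=dead -> (dead,v4)
Op 9: N2 marks N2=suspect -> (suspect,v2)
Op 10: N2 marks N0=suspect -> (suspect,v5)

Answer: N0=dead,2 N1=alive,0 N2=alive,1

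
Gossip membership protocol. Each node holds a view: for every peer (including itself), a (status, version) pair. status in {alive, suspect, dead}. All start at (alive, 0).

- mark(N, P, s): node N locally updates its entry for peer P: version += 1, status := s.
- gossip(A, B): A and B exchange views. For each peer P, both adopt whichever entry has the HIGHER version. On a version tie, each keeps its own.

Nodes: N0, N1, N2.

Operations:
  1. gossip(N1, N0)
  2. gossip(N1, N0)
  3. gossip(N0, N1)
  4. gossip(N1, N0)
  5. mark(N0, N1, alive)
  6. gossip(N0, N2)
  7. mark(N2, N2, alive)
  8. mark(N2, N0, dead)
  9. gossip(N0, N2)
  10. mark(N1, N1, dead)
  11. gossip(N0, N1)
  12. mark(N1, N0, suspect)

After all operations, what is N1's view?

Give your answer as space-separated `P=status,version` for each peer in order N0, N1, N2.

Answer: N0=suspect,2 N1=dead,1 N2=alive,1

Derivation:
Op 1: gossip N1<->N0 -> N1.N0=(alive,v0) N1.N1=(alive,v0) N1.N2=(alive,v0) | N0.N0=(alive,v0) N0.N1=(alive,v0) N0.N2=(alive,v0)
Op 2: gossip N1<->N0 -> N1.N0=(alive,v0) N1.N1=(alive,v0) N1.N2=(alive,v0) | N0.N0=(alive,v0) N0.N1=(alive,v0) N0.N2=(alive,v0)
Op 3: gossip N0<->N1 -> N0.N0=(alive,v0) N0.N1=(alive,v0) N0.N2=(alive,v0) | N1.N0=(alive,v0) N1.N1=(alive,v0) N1.N2=(alive,v0)
Op 4: gossip N1<->N0 -> N1.N0=(alive,v0) N1.N1=(alive,v0) N1.N2=(alive,v0) | N0.N0=(alive,v0) N0.N1=(alive,v0) N0.N2=(alive,v0)
Op 5: N0 marks N1=alive -> (alive,v1)
Op 6: gossip N0<->N2 -> N0.N0=(alive,v0) N0.N1=(alive,v1) N0.N2=(alive,v0) | N2.N0=(alive,v0) N2.N1=(alive,v1) N2.N2=(alive,v0)
Op 7: N2 marks N2=alive -> (alive,v1)
Op 8: N2 marks N0=dead -> (dead,v1)
Op 9: gossip N0<->N2 -> N0.N0=(dead,v1) N0.N1=(alive,v1) N0.N2=(alive,v1) | N2.N0=(dead,v1) N2.N1=(alive,v1) N2.N2=(alive,v1)
Op 10: N1 marks N1=dead -> (dead,v1)
Op 11: gossip N0<->N1 -> N0.N0=(dead,v1) N0.N1=(alive,v1) N0.N2=(alive,v1) | N1.N0=(dead,v1) N1.N1=(dead,v1) N1.N2=(alive,v1)
Op 12: N1 marks N0=suspect -> (suspect,v2)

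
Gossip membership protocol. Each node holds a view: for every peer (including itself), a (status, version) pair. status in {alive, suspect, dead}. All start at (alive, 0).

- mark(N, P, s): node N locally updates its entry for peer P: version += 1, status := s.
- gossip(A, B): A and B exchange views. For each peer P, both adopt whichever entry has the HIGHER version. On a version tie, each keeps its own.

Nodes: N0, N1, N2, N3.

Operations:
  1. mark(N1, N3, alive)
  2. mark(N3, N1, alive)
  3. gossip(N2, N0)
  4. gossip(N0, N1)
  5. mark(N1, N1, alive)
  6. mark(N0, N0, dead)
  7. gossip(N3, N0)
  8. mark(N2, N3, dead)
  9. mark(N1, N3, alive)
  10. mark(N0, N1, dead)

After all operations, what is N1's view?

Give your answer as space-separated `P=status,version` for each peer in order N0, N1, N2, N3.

Answer: N0=alive,0 N1=alive,1 N2=alive,0 N3=alive,2

Derivation:
Op 1: N1 marks N3=alive -> (alive,v1)
Op 2: N3 marks N1=alive -> (alive,v1)
Op 3: gossip N2<->N0 -> N2.N0=(alive,v0) N2.N1=(alive,v0) N2.N2=(alive,v0) N2.N3=(alive,v0) | N0.N0=(alive,v0) N0.N1=(alive,v0) N0.N2=(alive,v0) N0.N3=(alive,v0)
Op 4: gossip N0<->N1 -> N0.N0=(alive,v0) N0.N1=(alive,v0) N0.N2=(alive,v0) N0.N3=(alive,v1) | N1.N0=(alive,v0) N1.N1=(alive,v0) N1.N2=(alive,v0) N1.N3=(alive,v1)
Op 5: N1 marks N1=alive -> (alive,v1)
Op 6: N0 marks N0=dead -> (dead,v1)
Op 7: gossip N3<->N0 -> N3.N0=(dead,v1) N3.N1=(alive,v1) N3.N2=(alive,v0) N3.N3=(alive,v1) | N0.N0=(dead,v1) N0.N1=(alive,v1) N0.N2=(alive,v0) N0.N3=(alive,v1)
Op 8: N2 marks N3=dead -> (dead,v1)
Op 9: N1 marks N3=alive -> (alive,v2)
Op 10: N0 marks N1=dead -> (dead,v2)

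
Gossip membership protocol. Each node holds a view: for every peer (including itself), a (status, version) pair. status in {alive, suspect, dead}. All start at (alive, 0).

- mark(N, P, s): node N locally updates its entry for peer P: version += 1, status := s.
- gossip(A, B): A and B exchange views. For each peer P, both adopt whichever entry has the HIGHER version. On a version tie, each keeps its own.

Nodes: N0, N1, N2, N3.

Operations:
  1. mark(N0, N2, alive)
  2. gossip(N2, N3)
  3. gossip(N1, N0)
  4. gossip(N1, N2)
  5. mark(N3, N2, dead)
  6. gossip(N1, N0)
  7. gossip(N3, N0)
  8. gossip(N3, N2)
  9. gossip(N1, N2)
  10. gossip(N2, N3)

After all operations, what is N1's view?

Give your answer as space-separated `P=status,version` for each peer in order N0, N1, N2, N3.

Op 1: N0 marks N2=alive -> (alive,v1)
Op 2: gossip N2<->N3 -> N2.N0=(alive,v0) N2.N1=(alive,v0) N2.N2=(alive,v0) N2.N3=(alive,v0) | N3.N0=(alive,v0) N3.N1=(alive,v0) N3.N2=(alive,v0) N3.N3=(alive,v0)
Op 3: gossip N1<->N0 -> N1.N0=(alive,v0) N1.N1=(alive,v0) N1.N2=(alive,v1) N1.N3=(alive,v0) | N0.N0=(alive,v0) N0.N1=(alive,v0) N0.N2=(alive,v1) N0.N3=(alive,v0)
Op 4: gossip N1<->N2 -> N1.N0=(alive,v0) N1.N1=(alive,v0) N1.N2=(alive,v1) N1.N3=(alive,v0) | N2.N0=(alive,v0) N2.N1=(alive,v0) N2.N2=(alive,v1) N2.N3=(alive,v0)
Op 5: N3 marks N2=dead -> (dead,v1)
Op 6: gossip N1<->N0 -> N1.N0=(alive,v0) N1.N1=(alive,v0) N1.N2=(alive,v1) N1.N3=(alive,v0) | N0.N0=(alive,v0) N0.N1=(alive,v0) N0.N2=(alive,v1) N0.N3=(alive,v0)
Op 7: gossip N3<->N0 -> N3.N0=(alive,v0) N3.N1=(alive,v0) N3.N2=(dead,v1) N3.N3=(alive,v0) | N0.N0=(alive,v0) N0.N1=(alive,v0) N0.N2=(alive,v1) N0.N3=(alive,v0)
Op 8: gossip N3<->N2 -> N3.N0=(alive,v0) N3.N1=(alive,v0) N3.N2=(dead,v1) N3.N3=(alive,v0) | N2.N0=(alive,v0) N2.N1=(alive,v0) N2.N2=(alive,v1) N2.N3=(alive,v0)
Op 9: gossip N1<->N2 -> N1.N0=(alive,v0) N1.N1=(alive,v0) N1.N2=(alive,v1) N1.N3=(alive,v0) | N2.N0=(alive,v0) N2.N1=(alive,v0) N2.N2=(alive,v1) N2.N3=(alive,v0)
Op 10: gossip N2<->N3 -> N2.N0=(alive,v0) N2.N1=(alive,v0) N2.N2=(alive,v1) N2.N3=(alive,v0) | N3.N0=(alive,v0) N3.N1=(alive,v0) N3.N2=(dead,v1) N3.N3=(alive,v0)

Answer: N0=alive,0 N1=alive,0 N2=alive,1 N3=alive,0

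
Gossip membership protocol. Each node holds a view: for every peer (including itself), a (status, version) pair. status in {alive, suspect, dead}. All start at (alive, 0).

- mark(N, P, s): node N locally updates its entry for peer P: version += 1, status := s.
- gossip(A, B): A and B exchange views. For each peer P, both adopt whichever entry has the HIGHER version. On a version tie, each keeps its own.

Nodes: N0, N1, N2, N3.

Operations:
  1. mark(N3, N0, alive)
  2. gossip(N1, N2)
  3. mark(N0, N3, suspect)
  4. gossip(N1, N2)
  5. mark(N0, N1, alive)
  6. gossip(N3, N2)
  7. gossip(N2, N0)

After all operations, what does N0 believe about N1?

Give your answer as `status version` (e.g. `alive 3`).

Answer: alive 1

Derivation:
Op 1: N3 marks N0=alive -> (alive,v1)
Op 2: gossip N1<->N2 -> N1.N0=(alive,v0) N1.N1=(alive,v0) N1.N2=(alive,v0) N1.N3=(alive,v0) | N2.N0=(alive,v0) N2.N1=(alive,v0) N2.N2=(alive,v0) N2.N3=(alive,v0)
Op 3: N0 marks N3=suspect -> (suspect,v1)
Op 4: gossip N1<->N2 -> N1.N0=(alive,v0) N1.N1=(alive,v0) N1.N2=(alive,v0) N1.N3=(alive,v0) | N2.N0=(alive,v0) N2.N1=(alive,v0) N2.N2=(alive,v0) N2.N3=(alive,v0)
Op 5: N0 marks N1=alive -> (alive,v1)
Op 6: gossip N3<->N2 -> N3.N0=(alive,v1) N3.N1=(alive,v0) N3.N2=(alive,v0) N3.N3=(alive,v0) | N2.N0=(alive,v1) N2.N1=(alive,v0) N2.N2=(alive,v0) N2.N3=(alive,v0)
Op 7: gossip N2<->N0 -> N2.N0=(alive,v1) N2.N1=(alive,v1) N2.N2=(alive,v0) N2.N3=(suspect,v1) | N0.N0=(alive,v1) N0.N1=(alive,v1) N0.N2=(alive,v0) N0.N3=(suspect,v1)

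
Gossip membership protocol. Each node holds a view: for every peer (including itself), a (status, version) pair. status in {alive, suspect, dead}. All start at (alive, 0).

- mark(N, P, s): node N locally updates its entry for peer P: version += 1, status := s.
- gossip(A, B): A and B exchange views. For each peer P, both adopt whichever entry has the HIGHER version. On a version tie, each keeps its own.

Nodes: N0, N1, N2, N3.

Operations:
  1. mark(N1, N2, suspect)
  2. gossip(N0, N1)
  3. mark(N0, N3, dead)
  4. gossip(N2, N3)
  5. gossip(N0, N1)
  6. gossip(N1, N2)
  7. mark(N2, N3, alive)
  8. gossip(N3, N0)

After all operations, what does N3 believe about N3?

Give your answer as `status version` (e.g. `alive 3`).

Op 1: N1 marks N2=suspect -> (suspect,v1)
Op 2: gossip N0<->N1 -> N0.N0=(alive,v0) N0.N1=(alive,v0) N0.N2=(suspect,v1) N0.N3=(alive,v0) | N1.N0=(alive,v0) N1.N1=(alive,v0) N1.N2=(suspect,v1) N1.N3=(alive,v0)
Op 3: N0 marks N3=dead -> (dead,v1)
Op 4: gossip N2<->N3 -> N2.N0=(alive,v0) N2.N1=(alive,v0) N2.N2=(alive,v0) N2.N3=(alive,v0) | N3.N0=(alive,v0) N3.N1=(alive,v0) N3.N2=(alive,v0) N3.N3=(alive,v0)
Op 5: gossip N0<->N1 -> N0.N0=(alive,v0) N0.N1=(alive,v0) N0.N2=(suspect,v1) N0.N3=(dead,v1) | N1.N0=(alive,v0) N1.N1=(alive,v0) N1.N2=(suspect,v1) N1.N3=(dead,v1)
Op 6: gossip N1<->N2 -> N1.N0=(alive,v0) N1.N1=(alive,v0) N1.N2=(suspect,v1) N1.N3=(dead,v1) | N2.N0=(alive,v0) N2.N1=(alive,v0) N2.N2=(suspect,v1) N2.N3=(dead,v1)
Op 7: N2 marks N3=alive -> (alive,v2)
Op 8: gossip N3<->N0 -> N3.N0=(alive,v0) N3.N1=(alive,v0) N3.N2=(suspect,v1) N3.N3=(dead,v1) | N0.N0=(alive,v0) N0.N1=(alive,v0) N0.N2=(suspect,v1) N0.N3=(dead,v1)

Answer: dead 1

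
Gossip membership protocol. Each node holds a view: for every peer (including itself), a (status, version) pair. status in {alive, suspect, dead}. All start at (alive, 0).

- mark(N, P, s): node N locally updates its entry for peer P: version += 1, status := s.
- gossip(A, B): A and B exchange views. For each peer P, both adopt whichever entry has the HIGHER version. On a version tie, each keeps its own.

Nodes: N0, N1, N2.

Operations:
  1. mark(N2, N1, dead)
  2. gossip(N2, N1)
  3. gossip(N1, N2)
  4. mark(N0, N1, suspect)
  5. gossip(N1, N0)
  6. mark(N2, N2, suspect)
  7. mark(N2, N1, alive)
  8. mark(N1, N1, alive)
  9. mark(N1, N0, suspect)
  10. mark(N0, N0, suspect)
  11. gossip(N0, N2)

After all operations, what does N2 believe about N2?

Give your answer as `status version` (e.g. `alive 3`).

Op 1: N2 marks N1=dead -> (dead,v1)
Op 2: gossip N2<->N1 -> N2.N0=(alive,v0) N2.N1=(dead,v1) N2.N2=(alive,v0) | N1.N0=(alive,v0) N1.N1=(dead,v1) N1.N2=(alive,v0)
Op 3: gossip N1<->N2 -> N1.N0=(alive,v0) N1.N1=(dead,v1) N1.N2=(alive,v0) | N2.N0=(alive,v0) N2.N1=(dead,v1) N2.N2=(alive,v0)
Op 4: N0 marks N1=suspect -> (suspect,v1)
Op 5: gossip N1<->N0 -> N1.N0=(alive,v0) N1.N1=(dead,v1) N1.N2=(alive,v0) | N0.N0=(alive,v0) N0.N1=(suspect,v1) N0.N2=(alive,v0)
Op 6: N2 marks N2=suspect -> (suspect,v1)
Op 7: N2 marks N1=alive -> (alive,v2)
Op 8: N1 marks N1=alive -> (alive,v2)
Op 9: N1 marks N0=suspect -> (suspect,v1)
Op 10: N0 marks N0=suspect -> (suspect,v1)
Op 11: gossip N0<->N2 -> N0.N0=(suspect,v1) N0.N1=(alive,v2) N0.N2=(suspect,v1) | N2.N0=(suspect,v1) N2.N1=(alive,v2) N2.N2=(suspect,v1)

Answer: suspect 1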